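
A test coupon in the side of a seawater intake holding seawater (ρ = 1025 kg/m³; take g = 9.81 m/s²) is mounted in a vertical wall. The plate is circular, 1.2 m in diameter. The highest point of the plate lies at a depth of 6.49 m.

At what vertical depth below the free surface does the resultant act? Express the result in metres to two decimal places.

γ = ρg = 1025 × 9.81 / 1000 = 10.05525 kN/m³.
The centroid is at the centre, 0.6 m below the top of the plate, so the centroid depth is h_c = 6.49 + 0.6 = 7.09 m.
A = π(0.6)² = 1.13097 m².
Resultant F = γ·h_c·A = 10.05525 × 7.09 × 1.13097 = 80.6288 kN.
I_c = πr⁴/4 = π × 0.6⁴/4 = 0.101788 m⁴.
Centre of pressure: y_p = y_c + I_c/(y_c·A) = 7.09 + 0.101788/(7.09 × 1.13097) = 7.09 + 0.012694 = 7.10269 m along the plane.

h_p = 7.10 m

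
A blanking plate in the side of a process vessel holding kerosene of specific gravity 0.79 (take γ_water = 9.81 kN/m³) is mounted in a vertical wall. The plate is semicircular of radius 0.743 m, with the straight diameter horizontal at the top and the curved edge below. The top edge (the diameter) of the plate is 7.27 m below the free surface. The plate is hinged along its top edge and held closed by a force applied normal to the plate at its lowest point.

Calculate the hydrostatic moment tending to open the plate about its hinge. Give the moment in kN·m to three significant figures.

M ≈ 16.3 kN·m

γ = 0.79 × 9.81 = 7.7499 kN/m³.
The centroid of a semicircle lies 4r/(3π) = 0.315339 m from the diameter, here below the top edge, so the centroid depth is h_c = 7.27 + 0.315339 = 7.58534 m.
A = πr²/2 = π × 0.743²/2 = 0.867157 m².
Resultant F = γ·h_c·A = 7.7499 × 7.58534 × 0.867157 = 50.9764 kN.
I_c = (π/8 − 8/(9π))·r⁴ = 0.109757 × 0.743⁴ = 0.0334493 m⁴.
Centre of pressure: y_p = y_c + I_c/(y_c·A) = 7.58534 + 0.0334493/(7.58534 × 0.867157) = 7.58534 + 0.00508527 = 7.59043 m along the plane.
The resultant acts 0.315339 + 0.00508527 = 0.320424 m (along the plate) below the hinge at the top edge, so the moment about the hinge is M = F × 0.320424 = 50.9764 × 0.320424 = 16.3341 kN·m.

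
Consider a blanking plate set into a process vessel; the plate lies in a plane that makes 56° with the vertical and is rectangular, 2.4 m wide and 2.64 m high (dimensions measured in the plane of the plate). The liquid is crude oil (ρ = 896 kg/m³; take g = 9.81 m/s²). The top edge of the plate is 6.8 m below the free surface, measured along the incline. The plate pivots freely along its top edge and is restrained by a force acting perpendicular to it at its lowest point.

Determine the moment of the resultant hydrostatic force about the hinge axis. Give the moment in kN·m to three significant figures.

M ≈ 352 kN·m

γ = ρg = 896 × 9.81 / 1000 = 8.78976 kN/m³.
The plate makes 56° with the vertical, i.e. θ = 90° − 56° = 34° to the horizontal. Measuring y along the incline from the free-surface line, vertical depth h = y·sinθ with sinθ = 0.559193.
The centroid lies 2.64/2 = 1.32 m below the top edge, so y_c = 6.8 + 1.32 = 8.12 m and h_c = 8.12 × 0.559193 = 4.54065 m.
A = 2.4 × 2.64 = 6.336 m².
Resultant F = γ·h_c·A = 8.78976 × 4.54065 × 6.336 = 252.878 kN.
I_c = b·h³/12 = 2.4 × 2.64³/12 = 3.67995 m⁴.
Centre of pressure: y_p = y_c + I_c/(y_c·A) = 8.12 + 3.67995/(8.12 × 6.336) = 8.12 + 0.0715271 = 8.19153 m along the plane.
The resultant acts 1.32 + 0.0715271 = 1.39153 m (along the plate) below the hinge at the top edge, so the moment about the hinge is M = F × 1.39153 = 252.878 × 1.39153 = 351.887 kN·m.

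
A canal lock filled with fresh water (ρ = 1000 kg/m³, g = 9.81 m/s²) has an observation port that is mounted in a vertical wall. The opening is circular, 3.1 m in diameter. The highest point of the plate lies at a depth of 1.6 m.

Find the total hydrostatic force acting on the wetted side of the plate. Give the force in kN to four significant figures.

γ = ρg = 1000 × 9.81 = 9810 N/m³ = 9.81 kN/m³.
The centroid is at the centre, 1.55 m below the top of the plate, so the centroid depth is h_c = 1.6 + 1.55 = 3.15 m.
A = π(1.55)² = 7.54768 m².
Resultant F = γ·h_c·A = 9.81 × 3.15 × 7.54768 = 233.235 kN.

F ≈ 233.2 kN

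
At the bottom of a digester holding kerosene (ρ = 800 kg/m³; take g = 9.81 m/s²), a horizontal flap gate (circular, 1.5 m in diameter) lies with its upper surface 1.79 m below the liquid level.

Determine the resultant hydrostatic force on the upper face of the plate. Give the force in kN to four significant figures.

F ≈ 24.82 kN

γ = ρg = 800 × 9.81 / 1000 = 7.848 kN/m³.
The plate is horizontal, so pressure is uniform at p = γ·h = 7.848 × 1.79 = 14.0479 kN/m².
A = π(0.75)² = 1.76715 m².
F = p·A = 14.0479 × 1.76715 = 24.8247 kN.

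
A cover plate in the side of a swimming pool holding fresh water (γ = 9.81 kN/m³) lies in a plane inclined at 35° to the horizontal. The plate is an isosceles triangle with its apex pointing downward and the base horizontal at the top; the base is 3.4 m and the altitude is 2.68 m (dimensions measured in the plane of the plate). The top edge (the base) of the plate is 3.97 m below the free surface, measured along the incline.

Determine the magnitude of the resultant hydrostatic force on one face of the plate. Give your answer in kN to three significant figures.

F ≈ 125 kN

γ = 9.81 kN/m³.
Let θ = 35° be the plate's angle to the horizontal; measure y along the incline from where the plane meets the free surface. Vertical depth h = y·sinθ with sinθ = 0.573576.
With the apex down, the centroid sits h/3 = 2.68/3 = 0.893333 m below the base (the top edge), so y_c = 3.97 + 0.893333 = 4.86333 m and h_c = 4.86333 × 0.573576 = 2.78949 m.
A = ½ × 3.4 × 2.68 = 4.556 m².
Resultant F = γ·h_c·A = 9.81 × 2.78949 × 4.556 = 124.674 kN.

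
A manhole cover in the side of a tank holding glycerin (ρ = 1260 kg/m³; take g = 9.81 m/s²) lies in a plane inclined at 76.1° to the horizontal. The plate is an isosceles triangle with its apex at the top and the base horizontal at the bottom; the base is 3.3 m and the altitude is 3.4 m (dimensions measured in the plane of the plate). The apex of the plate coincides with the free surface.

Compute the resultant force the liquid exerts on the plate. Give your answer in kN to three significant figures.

F ≈ 153 kN

γ = ρg = 1260 × 9.81 / 1000 = 12.3606 kN/m³.
Let θ = 76.1° be the plate's angle to the horizontal; measure y along the incline from where the plane meets the free surface. Vertical depth h = y·sinθ with sinθ = 0.970716.
With the apex up, the centroid sits 2h/3 = 2 × 3.4/3 = 2.26667 m below the apex, so y_c = 2.26667 m and h_c = 2.26667 × 0.970716 = 2.20029 m.
A = ½ × 3.3 × 3.4 = 5.61 m².
Resultant F = γ·h_c·A = 12.3606 × 2.20029 × 5.61 = 152.575 kN.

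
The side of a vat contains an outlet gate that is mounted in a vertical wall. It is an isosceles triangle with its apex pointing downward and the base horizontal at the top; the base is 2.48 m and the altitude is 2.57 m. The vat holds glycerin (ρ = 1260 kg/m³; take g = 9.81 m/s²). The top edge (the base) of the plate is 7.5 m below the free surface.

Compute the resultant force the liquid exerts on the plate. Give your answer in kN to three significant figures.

γ = ρg = 1260 × 9.81 / 1000 = 12.3606 kN/m³.
With the apex down, the centroid sits h/3 = 2.57/3 = 0.856667 m below the base (the top edge), so the centroid depth is h_c = 7.5 + 0.856667 = 8.35667 m.
A = ½ × 2.48 × 2.57 = 3.1868 m².
Resultant F = γ·h_c·A = 12.3606 × 8.35667 × 3.1868 = 329.176 kN.

F ≈ 329 kN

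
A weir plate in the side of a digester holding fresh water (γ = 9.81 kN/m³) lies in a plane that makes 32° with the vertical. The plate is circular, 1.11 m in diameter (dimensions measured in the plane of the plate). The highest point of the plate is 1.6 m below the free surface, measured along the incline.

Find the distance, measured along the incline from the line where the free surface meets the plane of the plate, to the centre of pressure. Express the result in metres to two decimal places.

γ = 9.81 kN/m³.
The plate makes 32° with the vertical, i.e. θ = 90° − 32° = 58° to the horizontal. Measuring y along the incline from the free-surface line, vertical depth h = y·sinθ with sinθ = 0.848048.
The centroid is at the centre, 0.555 m below the top of the plate, so y_c = 1.6 + 0.555 = 2.155 m and h_c = 2.155 × 0.848048 = 1.82754 m.
A = π(0.555)² = 0.967689 m².
Resultant F = γ·h_c·A = 9.81 × 1.82754 × 0.967689 = 17.3489 kN.
I_c = πr⁴/4 = π × 0.555⁴/4 = 0.0745181 m⁴.
Centre of pressure: y_p = y_c + I_c/(y_c·A) = 2.155 + 0.0745181/(2.155 × 0.967689) = 2.155 + 0.0357338 = 2.19073 m along the plane.

y_p = 2.19 m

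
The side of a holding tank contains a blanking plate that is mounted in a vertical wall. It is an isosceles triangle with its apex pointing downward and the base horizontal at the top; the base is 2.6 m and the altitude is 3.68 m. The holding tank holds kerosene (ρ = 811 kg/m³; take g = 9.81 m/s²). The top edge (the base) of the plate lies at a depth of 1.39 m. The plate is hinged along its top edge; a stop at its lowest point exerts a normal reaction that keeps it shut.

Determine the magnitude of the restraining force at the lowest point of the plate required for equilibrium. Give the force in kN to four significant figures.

γ = ρg = 811 × 9.81 / 1000 = 7.95591 kN/m³.
With the apex down, the centroid sits h/3 = 3.68/3 = 1.22667 m below the base (the top edge), so the centroid depth is h_c = 1.39 + 1.22667 = 2.61667 m.
A = ½ × 2.6 × 3.68 = 4.784 m².
Resultant F = γ·h_c·A = 7.95591 × 2.61667 × 4.784 = 99.5933 kN.
I_c = b·h³/36 = 2.6 × 3.68³/36 = 3.59927 m⁴.
Centre of pressure: y_p = y_c + I_c/(y_c·A) = 2.61667 + 3.59927/(2.61667 × 4.784) = 2.61667 + 0.287524 = 2.90419 m along the plane.
The resultant acts 1.22667 + 0.287524 = 1.51419 m (along the plate) below the hinge at the top edge, so the moment about the hinge is M = F × 1.51419 = 99.5933 × 1.51419 = 150.803 kN·m.
A normal force at the bottom, 3.68 m from the hinge, must supply this moment: P = 150.803/3.68 = 40.9791 kN.

P ≈ 40.98 kN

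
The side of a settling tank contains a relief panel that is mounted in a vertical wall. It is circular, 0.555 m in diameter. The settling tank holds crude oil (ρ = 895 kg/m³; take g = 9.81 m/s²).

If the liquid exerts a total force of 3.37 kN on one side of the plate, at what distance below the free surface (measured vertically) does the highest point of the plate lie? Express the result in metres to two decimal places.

d_top ≈ 1.31 m

γ = ρg = 895 × 9.81 / 1000 = 8.77995 kN/m³.
A = π(0.2775)² = 0.241922 m².
From F = γ·h_c·A, the centroid depth is h_c = 3.37/(8.77995 × 0.241922) = 1.58658 m.
The centroid is at the centre, 0.2775 m below the top of the plate, so the highest point sits at h_top = 1.58658 − 0.2775 = 1.30908 m below the surface.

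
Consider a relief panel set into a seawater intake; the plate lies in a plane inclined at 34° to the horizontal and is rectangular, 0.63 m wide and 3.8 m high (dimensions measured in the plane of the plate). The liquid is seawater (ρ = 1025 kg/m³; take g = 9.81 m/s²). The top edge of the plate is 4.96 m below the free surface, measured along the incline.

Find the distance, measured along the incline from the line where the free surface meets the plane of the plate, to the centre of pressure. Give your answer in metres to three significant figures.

y_p = 7.04 m

γ = ρg = 1025 × 9.81 / 1000 = 10.05525 kN/m³.
Let θ = 34° be the plate's angle to the horizontal; measure y along the incline from where the plane meets the free surface. Vertical depth h = y·sinθ with sinθ = 0.559193.
The centroid lies 3.8/2 = 1.9 m below the top edge, so y_c = 4.96 + 1.9 = 6.86 m and h_c = 6.86 × 0.559193 = 3.83606 m.
A = 0.63 × 3.8 = 2.394 m².
Resultant F = γ·h_c·A = 10.05525 × 3.83606 × 2.394 = 92.3427 kN.
I_c = b·h³/12 = 0.63 × 3.8³/12 = 2.88078 m⁴.
Centre of pressure: y_p = y_c + I_c/(y_c·A) = 6.86 + 2.88078/(6.86 × 2.394) = 6.86 + 0.175413 = 7.03541 m along the plane.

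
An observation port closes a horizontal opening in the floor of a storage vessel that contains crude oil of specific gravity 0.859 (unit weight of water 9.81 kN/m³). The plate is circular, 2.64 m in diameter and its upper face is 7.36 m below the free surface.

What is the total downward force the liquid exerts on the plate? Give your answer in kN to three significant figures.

F ≈ 339 kN

γ = 0.859 × 9.81 = 8.42679 kN/m³.
The plate is horizontal, so pressure is uniform at p = γ·h = 8.42679 × 7.36 = 62.0212 kN/m².
A = π(1.32)² = 5.47391 m².
F = p·A = 62.0212 × 5.47391 = 339.498 kN.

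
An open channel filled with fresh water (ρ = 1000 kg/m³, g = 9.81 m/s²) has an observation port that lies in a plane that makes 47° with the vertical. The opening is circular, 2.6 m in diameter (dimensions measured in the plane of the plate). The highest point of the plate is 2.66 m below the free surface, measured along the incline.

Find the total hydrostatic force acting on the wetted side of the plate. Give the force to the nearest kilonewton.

F ≈ 141 kN

γ = ρg = 1000 × 9.81 = 9810 N/m³ = 9.81 kN/m³.
The plate makes 47° with the vertical, i.e. θ = 90° − 47° = 43° to the horizontal. Measuring y along the incline from the free-surface line, vertical depth h = y·sinθ with sinθ = 0.681998.
The centroid is at the centre, 1.3 m below the top of the plate, so y_c = 2.66 + 1.3 = 3.96 m and h_c = 3.96 × 0.681998 = 2.70071 m.
A = π(1.3)² = 5.30929 m².
Resultant F = γ·h_c·A = 9.81 × 2.70071 × 5.30929 = 140.664 kN.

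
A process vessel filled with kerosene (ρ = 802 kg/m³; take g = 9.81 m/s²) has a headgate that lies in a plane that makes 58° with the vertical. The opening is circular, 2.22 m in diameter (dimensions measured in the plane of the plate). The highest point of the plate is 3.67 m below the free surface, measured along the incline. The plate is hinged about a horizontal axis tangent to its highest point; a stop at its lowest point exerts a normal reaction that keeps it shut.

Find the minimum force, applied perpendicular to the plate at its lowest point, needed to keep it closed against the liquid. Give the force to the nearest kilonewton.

γ = ρg = 802 × 9.81 / 1000 = 7.86762 kN/m³.
The plate makes 58° with the vertical, i.e. θ = 90° − 58° = 32° to the horizontal. Measuring y along the incline from the free-surface line, vertical depth h = y·sinθ with sinθ = 0.529919.
The centroid is at the centre, 1.11 m below the top of the plate, so y_c = 3.67 + 1.11 = 4.78 m and h_c = 4.78 × 0.529919 = 2.53301 m.
A = π(1.11)² = 3.87076 m².
Resultant F = γ·h_c·A = 7.86762 × 2.53301 × 3.87076 = 77.1394 kN.
I_c = πr⁴/4 = π × 1.11⁴/4 = 1.19229 m⁴.
Centre of pressure: y_p = y_c + I_c/(y_c·A) = 4.78 + 1.19229/(4.78 × 3.87076) = 4.78 + 0.0644403 = 4.84444 m along the plane.
The resultant acts 1.11 + 0.0644403 = 1.17444 m (along the plate) below the hinge at the top edge, so the moment about the hinge is M = F × 1.17444 = 77.1394 × 1.17444 = 90.5956 kN·m.
A normal force at the bottom, 2.22 m from the hinge, must supply this moment: P = 90.5956/2.22 = 40.8088 kN.

P ≈ 41 kN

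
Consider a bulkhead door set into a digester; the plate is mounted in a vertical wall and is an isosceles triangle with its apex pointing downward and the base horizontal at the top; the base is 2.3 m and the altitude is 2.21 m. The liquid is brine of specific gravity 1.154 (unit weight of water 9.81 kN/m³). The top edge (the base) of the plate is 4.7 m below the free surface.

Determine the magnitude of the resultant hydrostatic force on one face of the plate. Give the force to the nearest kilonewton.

F ≈ 156 kN

γ = 1.154 × 9.81 = 11.32074 kN/m³.
With the apex down, the centroid sits h/3 = 2.21/3 = 0.736667 m below the base (the top edge), so the centroid depth is h_c = 4.7 + 0.736667 = 5.43667 m.
A = ½ × 2.3 × 2.21 = 2.5415 m².
Resultant F = γ·h_c·A = 11.32074 × 5.43667 × 2.5415 = 156.422 kN.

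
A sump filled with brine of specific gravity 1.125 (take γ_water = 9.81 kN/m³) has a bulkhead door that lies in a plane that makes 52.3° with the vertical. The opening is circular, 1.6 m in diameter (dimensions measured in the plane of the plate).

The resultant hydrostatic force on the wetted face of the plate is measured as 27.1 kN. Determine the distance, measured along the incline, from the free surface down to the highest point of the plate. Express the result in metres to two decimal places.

γ = 1.125 × 9.81 = 11.03625 kN/m³.
A = π(0.8)² = 2.01062 m².
From F = γ·h_c·A, the centroid depth is h_c = 27.1/(11.03625 × 2.01062) = 1.22129 m.
The plate makes 52.3° with the vertical, i.e. θ = 90° − 52.3° = 37.7° to the horizontal. Measuring y along the incline from the free-surface line, vertical depth h = y·sinθ with sinθ = 0.611527.
Along the incline, y_c = h_c/sinθ = 1.22129/0.611527 = 1.99712 m.
The centroid is at the centre, 0.8 m below the top of the plate, so the highest point sits at y_top = 1.99712 − 0.8 = 1.19712 m along the incline.

y_top ≈ 1.20 m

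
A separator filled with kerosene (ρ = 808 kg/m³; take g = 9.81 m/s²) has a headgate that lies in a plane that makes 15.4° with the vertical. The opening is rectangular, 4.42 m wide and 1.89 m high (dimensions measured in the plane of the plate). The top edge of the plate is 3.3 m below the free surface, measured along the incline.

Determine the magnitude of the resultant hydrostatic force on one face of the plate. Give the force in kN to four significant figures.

F ≈ 271.0 kN

γ = ρg = 808 × 9.81 / 1000 = 7.92648 kN/m³.
The plate makes 15.4° with the vertical, i.e. θ = 90° − 15.4° = 74.6° to the horizontal. Measuring y along the incline from the free-surface line, vertical depth h = y·sinθ with sinθ = 0.964095.
The centroid lies 1.89/2 = 0.945 m below the top edge, so y_c = 3.3 + 0.945 = 4.245 m and h_c = 4.245 × 0.964095 = 4.09258 m.
A = 4.42 × 1.89 = 8.3538 m².
Resultant F = γ·h_c·A = 7.92648 × 4.09258 × 8.3538 = 270.995 kN.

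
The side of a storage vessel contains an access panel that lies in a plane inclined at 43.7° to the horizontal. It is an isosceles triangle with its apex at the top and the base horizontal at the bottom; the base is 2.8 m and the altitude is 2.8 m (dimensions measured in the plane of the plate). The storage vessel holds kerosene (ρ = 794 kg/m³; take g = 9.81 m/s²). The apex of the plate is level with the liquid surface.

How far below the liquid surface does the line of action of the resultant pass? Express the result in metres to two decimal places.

h_p = 1.45 m

γ = ρg = 794 × 9.81 / 1000 = 7.78914 kN/m³.
Let θ = 43.7° be the plate's angle to the horizontal; measure y along the incline from where the plane meets the free surface. Vertical depth h = y·sinθ with sinθ = 0.690882.
With the apex up, the centroid sits 2h/3 = 2 × 2.8/3 = 1.86667 m below the apex, so y_c = 1.86667 m and h_c = 1.86667 × 0.690882 = 1.28965 m.
A = ½ × 2.8 × 2.8 = 3.92 m².
Resultant F = γ·h_c·A = 7.78914 × 1.28965 × 3.92 = 39.3774 kN.
I_c = b·h³/36 = 2.8 × 2.8³/36 = 1.70738 m⁴.
Centre of pressure: y_p = y_c + I_c/(y_c·A) = 1.86667 + 1.70738/(1.86667 × 3.92) = 1.86667 + 0.233333 = 2.1 m along the plane.
Vertically, h_p = y_p·sinθ = 2.1 × 0.690882 = 1.45085 m.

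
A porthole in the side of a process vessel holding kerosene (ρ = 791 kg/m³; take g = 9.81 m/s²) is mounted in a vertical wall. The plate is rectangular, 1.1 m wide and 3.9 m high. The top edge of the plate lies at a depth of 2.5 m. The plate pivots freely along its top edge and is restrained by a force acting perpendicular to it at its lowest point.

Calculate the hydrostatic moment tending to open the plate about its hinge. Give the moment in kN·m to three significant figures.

M ≈ 331 kN·m

γ = ρg = 791 × 9.81 / 1000 = 7.75971 kN/m³.
The centroid lies 3.9/2 = 1.95 m below the top edge, so the centroid depth is h_c = 2.5 + 1.95 = 4.45 m.
A = 1.1 × 3.9 = 4.29 m².
Resultant F = γ·h_c·A = 7.75971 × 4.45 × 4.29 = 148.137 kN.
I_c = b·h³/12 = 1.1 × 3.9³/12 = 5.43757 m⁴.
Centre of pressure: y_p = y_c + I_c/(y_c·A) = 4.45 + 5.43757/(4.45 × 4.29) = 4.45 + 0.284831 = 4.73483 m along the plane.
The resultant acts 1.95 + 0.284831 = 2.23483 m (along the plate) below the hinge at the top edge, so the moment about the hinge is M = F × 2.23483 = 148.137 × 2.23483 = 331.061 kN·m.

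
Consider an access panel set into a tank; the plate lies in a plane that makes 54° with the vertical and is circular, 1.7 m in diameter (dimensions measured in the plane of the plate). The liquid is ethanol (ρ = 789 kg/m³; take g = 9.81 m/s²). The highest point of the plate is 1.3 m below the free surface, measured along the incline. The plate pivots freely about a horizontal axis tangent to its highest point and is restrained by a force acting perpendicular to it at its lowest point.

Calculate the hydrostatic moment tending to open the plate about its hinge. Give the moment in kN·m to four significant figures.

γ = ρg = 789 × 9.81 / 1000 = 7.74009 kN/m³.
The plate makes 54° with the vertical, i.e. θ = 90° − 54° = 36° to the horizontal. Measuring y along the incline from the free-surface line, vertical depth h = y·sinθ with sinθ = 0.587785.
The centroid is at the centre, 0.85 m below the top of the plate, so y_c = 1.3 + 0.85 = 2.15 m and h_c = 2.15 × 0.587785 = 1.26374 m.
A = π(0.85)² = 2.2698 m².
Resultant F = γ·h_c·A = 7.74009 × 1.26374 × 2.2698 = 22.202 kN.
I_c = πr⁴/4 = π × 0.85⁴/4 = 0.409983 m⁴.
Centre of pressure: y_p = y_c + I_c/(y_c·A) = 2.15 + 0.409983/(2.15 × 2.2698) = 2.15 + 0.0840117 = 2.23401 m along the plane.
The resultant acts 0.85 + 0.0840117 = 0.934012 m (along the plate) below the hinge at the top edge, so the moment about the hinge is M = F × 0.934012 = 22.202 × 0.934012 = 20.7369 kN·m.

M ≈ 20.74 kN·m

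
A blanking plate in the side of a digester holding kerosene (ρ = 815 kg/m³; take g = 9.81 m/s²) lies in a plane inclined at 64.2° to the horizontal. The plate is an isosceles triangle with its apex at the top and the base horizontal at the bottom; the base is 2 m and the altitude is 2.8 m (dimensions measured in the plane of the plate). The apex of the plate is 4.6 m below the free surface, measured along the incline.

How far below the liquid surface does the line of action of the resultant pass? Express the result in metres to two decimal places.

h_p = 5.88 m

γ = ρg = 815 × 9.81 / 1000 = 7.99515 kN/m³.
Let θ = 64.2° be the plate's angle to the horizontal; measure y along the incline from where the plane meets the free surface. Vertical depth h = y·sinθ with sinθ = 0.900319.
With the apex up, the centroid sits 2h/3 = 2 × 2.8/3 = 1.86667 m below the apex, so y_c = 4.6 + 1.86667 = 6.46667 m and h_c = 6.46667 × 0.900319 = 5.82207 m.
A = ½ × 2 × 2.8 = 2.8 m².
Resultant F = γ·h_c·A = 7.99515 × 5.82207 × 2.8 = 130.335 kN.
I_c = b·h³/36 = 2 × 2.8³/36 = 1.21956 m⁴.
Centre of pressure: y_p = y_c + I_c/(y_c·A) = 6.46667 + 1.21956/(6.46667 × 2.8) = 6.46667 + 0.0673542 = 6.53402 m along the plane.
Vertically, h_p = y_p·sinθ = 6.53402 × 0.900319 = 5.8827 m.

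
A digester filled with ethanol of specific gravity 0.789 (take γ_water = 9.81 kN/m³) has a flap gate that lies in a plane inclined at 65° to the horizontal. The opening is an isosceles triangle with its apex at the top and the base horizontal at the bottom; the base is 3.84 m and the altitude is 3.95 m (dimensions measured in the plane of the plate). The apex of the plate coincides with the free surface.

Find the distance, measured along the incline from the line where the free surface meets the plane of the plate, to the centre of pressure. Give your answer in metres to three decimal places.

γ = 0.789 × 9.81 = 7.74009 kN/m³.
Let θ = 65° be the plate's angle to the horizontal; measure y along the incline from where the plane meets the free surface. Vertical depth h = y·sinθ with sinθ = 0.906308.
With the apex up, the centroid sits 2h/3 = 2 × 3.95/3 = 2.63333 m below the apex, so y_c = 2.63333 m and h_c = 2.63333 × 0.906308 = 2.38661 m.
A = ½ × 3.84 × 3.95 = 7.584 m².
Resultant F = γ·h_c·A = 7.74009 × 2.38661 × 7.584 = 140.096 kN.
I_c = b·h³/36 = 3.84 × 3.95³/36 = 6.57385 m⁴.
Centre of pressure: y_p = y_c + I_c/(y_c·A) = 2.63333 + 6.57385/(2.63333 × 7.584) = 2.63333 + 0.329167 = 2.9625 m along the plane.

y_p = 2.963 m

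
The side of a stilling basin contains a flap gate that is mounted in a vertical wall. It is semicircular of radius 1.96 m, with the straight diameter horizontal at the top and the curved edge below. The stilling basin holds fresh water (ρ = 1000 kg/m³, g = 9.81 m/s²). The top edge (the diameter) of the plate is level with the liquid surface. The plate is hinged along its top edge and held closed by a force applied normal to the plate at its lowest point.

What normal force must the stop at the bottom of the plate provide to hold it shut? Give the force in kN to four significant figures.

γ = ρg = 1000 × 9.81 = 9810 N/m³ = 9.81 kN/m³.
The centroid of a semicircle lies 4r/(3π) = 0.83185 m from the diameter, here below the top edge, so the centroid depth is h_c = 0.83185 m.
A = πr²/2 = π × 1.96²/2 = 6.03437 m².
Resultant F = γ·h_c·A = 9.81 × 0.83185 × 6.03437 = 49.2432 kN.
I_c = (π/8 − 8/(9π))·r⁴ = 0.109757 × 1.96⁴ = 1.61978 m⁴.
Centre of pressure: y_p = y_c + I_c/(y_c·A) = 0.83185 + 1.61978/(0.83185 × 6.03437) = 0.83185 + 0.322685 = 1.15454 m along the plane.
The resultant acts 0.83185 + 0.322685 = 1.15454 m (along the plate) below the hinge at the top edge, so the moment about the hinge is M = F × 1.15454 = 49.2432 × 1.15454 = 56.8532 kN·m.
A normal force at the bottom, 1.96 m from the hinge, must supply this moment: P = 56.8532/1.96 = 29.0067 kN.

P ≈ 29.01 kN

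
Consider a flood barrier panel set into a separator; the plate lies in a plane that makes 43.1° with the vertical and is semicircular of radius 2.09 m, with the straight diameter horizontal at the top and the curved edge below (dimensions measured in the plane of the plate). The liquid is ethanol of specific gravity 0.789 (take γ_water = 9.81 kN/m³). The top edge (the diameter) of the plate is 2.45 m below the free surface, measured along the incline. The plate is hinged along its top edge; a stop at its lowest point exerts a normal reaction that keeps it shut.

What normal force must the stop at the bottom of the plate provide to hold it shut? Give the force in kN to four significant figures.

P ≈ 60.58 kN

γ = 0.789 × 9.81 = 7.74009 kN/m³.
The plate makes 43.1° with the vertical, i.e. θ = 90° − 43.1° = 46.9° to the horizontal. Measuring y along the incline from the free-surface line, vertical depth h = y·sinθ with sinθ = 0.730162.
The centroid of a semicircle lies 4r/(3π) = 0.887024 m from the diameter, here below the top edge, so y_c = 2.45 + 0.887024 = 3.33702 m and h_c = 3.33702 × 0.730162 = 2.43657 m.
A = πr²/2 = π × 2.09²/2 = 6.8614 m².
Resultant F = γ·h_c·A = 7.74009 × 2.43657 × 6.8614 = 129.401 kN.
I_c = (π/8 − 8/(9π))·r⁴ = 0.109757 × 2.09⁴ = 2.0942 m⁴.
Centre of pressure: y_p = y_c + I_c/(y_c·A) = 3.33702 + 2.0942/(3.33702 × 6.8614) = 3.33702 + 0.0914632 = 3.42848 m along the plane.
The resultant acts 0.887024 + 0.0914632 = 0.978487 m (along the plate) below the hinge at the top edge, so the moment about the hinge is M = F × 0.978487 = 129.401 × 0.978487 = 126.617 kN·m.
A normal force at the bottom, 2.09 m from the hinge, must supply this moment: P = 126.617/2.09 = 60.5823 kN.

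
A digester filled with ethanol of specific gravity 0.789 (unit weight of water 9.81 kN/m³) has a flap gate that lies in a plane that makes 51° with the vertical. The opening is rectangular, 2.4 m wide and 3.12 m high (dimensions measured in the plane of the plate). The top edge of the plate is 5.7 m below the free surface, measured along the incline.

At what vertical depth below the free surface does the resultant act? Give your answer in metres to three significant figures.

h_p = 4.64 m

γ = 0.789 × 9.81 = 7.74009 kN/m³.
The plate makes 51° with the vertical, i.e. θ = 90° − 51° = 39° to the horizontal. Measuring y along the incline from the free-surface line, vertical depth h = y·sinθ with sinθ = 0.629320.
The centroid lies 3.12/2 = 1.56 m below the top edge, so y_c = 5.7 + 1.56 = 7.26 m and h_c = 7.26 × 0.629320 = 4.56886 m.
A = 2.4 × 3.12 = 7.488 m².
Resultant F = γ·h_c·A = 7.74009 × 4.56886 × 7.488 = 264.801 kN.
I_c = b·h³/12 = 2.4 × 3.12³/12 = 6.07427 m⁴.
Centre of pressure: y_p = y_c + I_c/(y_c·A) = 7.26 + 6.07427/(7.26 × 7.488) = 7.26 + 0.111736 = 7.37174 m along the plane.
Vertically, h_p = y_p·sinθ = 7.37174 × 0.629320 = 4.63918 m.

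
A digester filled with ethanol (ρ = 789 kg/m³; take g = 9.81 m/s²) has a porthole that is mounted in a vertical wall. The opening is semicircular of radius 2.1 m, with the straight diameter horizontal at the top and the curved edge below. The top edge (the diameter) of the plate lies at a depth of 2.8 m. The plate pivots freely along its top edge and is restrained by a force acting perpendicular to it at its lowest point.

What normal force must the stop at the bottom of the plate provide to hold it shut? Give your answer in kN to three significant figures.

γ = ρg = 789 × 9.81 / 1000 = 7.74009 kN/m³.
The centroid of a semicircle lies 4r/(3π) = 0.891268 m from the diameter, here below the top edge, so the centroid depth is h_c = 2.8 + 0.891268 = 3.69127 m.
A = πr²/2 = π × 2.1²/2 = 6.92721 m².
Resultant F = γ·h_c·A = 7.74009 × 3.69127 × 6.92721 = 197.916 kN.
I_c = (π/8 − 8/(9π))·r⁴ = 0.109757 × 2.1⁴ = 2.13457 m⁴.
Centre of pressure: y_p = y_c + I_c/(y_c·A) = 3.69127 + 2.13457/(3.69127 × 6.92721) = 3.69127 + 0.0834788 = 3.77475 m along the plane.
The resultant acts 0.891268 + 0.0834788 = 0.974747 m (along the plate) below the hinge at the top edge, so the moment about the hinge is M = F × 0.974747 = 197.916 × 0.974747 = 192.918 kN·m.
A normal force at the bottom, 2.1 m from the hinge, must supply this moment: P = 192.918/2.1 = 91.8657 kN.

P ≈ 91.9 kN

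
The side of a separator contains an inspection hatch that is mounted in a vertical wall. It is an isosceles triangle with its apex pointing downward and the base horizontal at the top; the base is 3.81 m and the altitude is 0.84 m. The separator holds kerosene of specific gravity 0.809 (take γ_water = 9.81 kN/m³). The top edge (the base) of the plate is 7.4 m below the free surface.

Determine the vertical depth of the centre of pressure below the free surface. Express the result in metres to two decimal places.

h_p = 7.69 m

γ = 0.809 × 9.81 = 7.93629 kN/m³.
With the apex down, the centroid sits h/3 = 0.84/3 = 0.28 m below the base (the top edge), so the centroid depth is h_c = 7.4 + 0.28 = 7.68 m.
A = ½ × 3.81 × 0.84 = 1.6002 m².
Resultant F = γ·h_c·A = 7.93629 × 7.68 × 1.6002 = 97.5333 kN.
I_c = b·h³/36 = 3.81 × 0.84³/36 = 0.0627278 m⁴.
Centre of pressure: y_p = y_c + I_c/(y_c·A) = 7.68 + 0.0627278/(7.68 × 1.6002) = 7.68 + 0.00510416 = 7.6851 m along the plane.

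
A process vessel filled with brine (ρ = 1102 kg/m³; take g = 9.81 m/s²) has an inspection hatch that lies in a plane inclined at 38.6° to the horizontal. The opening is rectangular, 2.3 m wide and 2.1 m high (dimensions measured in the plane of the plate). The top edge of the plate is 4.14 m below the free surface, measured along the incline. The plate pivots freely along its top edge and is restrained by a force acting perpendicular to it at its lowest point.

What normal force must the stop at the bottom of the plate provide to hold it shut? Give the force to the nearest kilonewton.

γ = ρg = 1102 × 9.81 / 1000 = 10.81062 kN/m³.
Let θ = 38.6° be the plate's angle to the horizontal; measure y along the incline from where the plane meets the free surface. Vertical depth h = y·sinθ with sinθ = 0.623880.
The centroid lies 2.1/2 = 1.05 m below the top edge, so y_c = 4.14 + 1.05 = 5.19 m and h_c = 5.19 × 0.623880 = 3.23794 m.
A = 2.3 × 2.1 = 4.83 m².
Resultant F = γ·h_c·A = 10.81062 × 3.23794 × 4.83 = 169.07 kN.
I_c = b·h³/12 = 2.3 × 2.1³/12 = 1.77503 m⁴.
Centre of pressure: y_p = y_c + I_c/(y_c·A) = 5.19 + 1.77503/(5.19 × 4.83) = 5.19 + 0.0708094 = 5.26081 m along the plane.
The resultant acts 1.05 + 0.0708094 = 1.12081 m (along the plate) below the hinge at the top edge, so the moment about the hinge is M = F × 1.12081 = 169.07 × 1.12081 = 189.495 kN·m.
A normal force at the bottom, 2.1 m from the hinge, must supply this moment: P = 189.495/2.1 = 90.2357 kN.

P ≈ 90 kN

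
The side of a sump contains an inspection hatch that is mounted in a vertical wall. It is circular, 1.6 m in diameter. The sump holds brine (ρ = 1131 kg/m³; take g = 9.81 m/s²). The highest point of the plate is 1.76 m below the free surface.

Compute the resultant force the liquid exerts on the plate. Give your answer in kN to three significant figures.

F ≈ 57.1 kN

γ = ρg = 1131 × 9.81 / 1000 = 11.09511 kN/m³.
The centroid is at the centre, 0.8 m below the top of the plate, so the centroid depth is h_c = 1.76 + 0.8 = 2.56 m.
A = π(0.8)² = 2.01062 m².
Resultant F = γ·h_c·A = 11.09511 × 2.56 × 2.01062 = 57.1086 kN.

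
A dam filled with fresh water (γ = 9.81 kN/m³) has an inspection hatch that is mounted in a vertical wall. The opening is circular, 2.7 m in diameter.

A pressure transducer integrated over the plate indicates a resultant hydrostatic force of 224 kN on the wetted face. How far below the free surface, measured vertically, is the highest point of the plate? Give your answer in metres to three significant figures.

d_top ≈ 2.64 m

γ = 9.81 kN/m³.
A = π(1.35)² = 5.72555 m².
From F = γ·h_c·A, the centroid depth is h_c = 224/(9.81 × 5.72555) = 3.98806 m.
The centroid is at the centre, 1.35 m below the top of the plate, so the highest point sits at h_top = 3.98806 − 1.35 = 2.63806 m below the surface.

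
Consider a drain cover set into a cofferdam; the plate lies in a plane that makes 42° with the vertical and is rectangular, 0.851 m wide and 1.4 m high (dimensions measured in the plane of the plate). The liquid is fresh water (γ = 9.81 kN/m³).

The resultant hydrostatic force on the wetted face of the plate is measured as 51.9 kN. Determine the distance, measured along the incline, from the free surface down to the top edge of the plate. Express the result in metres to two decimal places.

γ = 9.81 kN/m³.
A = 0.851 × 1.4 = 1.1914 m².
From F = γ·h_c·A, the centroid depth is h_c = 51.9/(9.81 × 1.1914) = 4.44059 m.
The plate makes 42° with the vertical, i.e. θ = 90° − 42° = 48° to the horizontal. Measuring y along the incline from the free-surface line, vertical depth h = y·sinθ with sinθ = 0.743145.
Along the incline, y_c = h_c/sinθ = 4.44059/0.743145 = 5.9754 m.
The centroid lies 1.4/2 = 0.7 m below the top edge, so the top edge sits at y_top = 5.9754 − 0.7 = 5.2754 m along the incline.

y_top ≈ 5.28 m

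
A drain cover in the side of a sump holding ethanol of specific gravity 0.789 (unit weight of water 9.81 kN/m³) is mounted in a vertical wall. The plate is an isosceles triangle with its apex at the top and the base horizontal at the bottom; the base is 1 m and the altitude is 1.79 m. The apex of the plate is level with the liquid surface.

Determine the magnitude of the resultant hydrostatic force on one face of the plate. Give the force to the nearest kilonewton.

γ = 0.789 × 9.81 = 7.74009 kN/m³.
With the apex up, the centroid sits 2h/3 = 2 × 1.79/3 = 1.19333 m below the apex, so the centroid depth is h_c = 1.19333 m.
A = ½ × 1 × 1.79 = 0.895 m².
Resultant F = γ·h_c·A = 7.74009 × 1.19333 × 0.895 = 8.26665 kN.

F ≈ 8 kN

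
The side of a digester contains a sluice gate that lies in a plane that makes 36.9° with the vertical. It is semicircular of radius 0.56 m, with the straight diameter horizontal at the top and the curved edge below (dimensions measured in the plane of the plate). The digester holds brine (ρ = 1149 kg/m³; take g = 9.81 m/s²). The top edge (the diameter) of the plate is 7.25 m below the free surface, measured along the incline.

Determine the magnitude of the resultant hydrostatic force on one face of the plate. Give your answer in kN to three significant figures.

F ≈ 33.2 kN

γ = ρg = 1149 × 9.81 / 1000 = 11.27169 kN/m³.
The plate makes 36.9° with the vertical, i.e. θ = 90° − 36.9° = 53.1° to the horizontal. Measuring y along the incline from the free-surface line, vertical depth h = y·sinθ with sinθ = 0.799685.
The centroid of a semicircle lies 4r/(3π) = 0.237671 m from the diameter, here below the top edge, so y_c = 7.25 + 0.237671 = 7.48767 m and h_c = 7.48767 × 0.799685 = 5.98778 m.
A = πr²/2 = π × 0.56²/2 = 0.492602 m².
Resultant F = γ·h_c·A = 11.27169 × 5.98778 × 0.492602 = 33.2469 kN.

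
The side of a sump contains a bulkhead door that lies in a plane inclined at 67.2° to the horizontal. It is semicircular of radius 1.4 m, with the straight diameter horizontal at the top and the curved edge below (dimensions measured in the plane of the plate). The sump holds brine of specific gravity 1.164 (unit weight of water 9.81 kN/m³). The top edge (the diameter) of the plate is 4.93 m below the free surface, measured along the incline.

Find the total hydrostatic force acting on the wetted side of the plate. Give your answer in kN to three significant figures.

F ≈ 179 kN

γ = 1.164 × 9.81 = 11.41884 kN/m³.
Let θ = 67.2° be the plate's angle to the horizontal; measure y along the incline from where the plane meets the free surface. Vertical depth h = y·sinθ with sinθ = 0.921863.
The centroid of a semicircle lies 4r/(3π) = 0.594178 m from the diameter, here below the top edge, so y_c = 4.93 + 0.594178 = 5.52418 m and h_c = 5.52418 × 0.921863 = 5.09254 m.
A = πr²/2 = π × 1.4²/2 = 3.07876 m².
Resultant F = γ·h_c·A = 11.41884 × 5.09254 × 3.07876 = 179.033 kN.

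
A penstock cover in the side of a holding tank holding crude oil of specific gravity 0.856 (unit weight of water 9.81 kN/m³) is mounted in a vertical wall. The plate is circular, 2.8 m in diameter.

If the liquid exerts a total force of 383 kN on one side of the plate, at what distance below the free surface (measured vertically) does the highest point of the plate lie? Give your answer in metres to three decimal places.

d_top ≈ 6.007 m

γ = 0.856 × 9.81 = 8.39736 kN/m³.
A = π(1.4)² = 6.15752 m².
From F = γ·h_c·A, the centroid depth is h_c = 383/(8.39736 × 6.15752) = 7.40713 m.
The centroid is at the centre, 1.4 m below the top of the plate, so the highest point sits at h_top = 7.40713 − 1.4 = 6.00713 m below the surface.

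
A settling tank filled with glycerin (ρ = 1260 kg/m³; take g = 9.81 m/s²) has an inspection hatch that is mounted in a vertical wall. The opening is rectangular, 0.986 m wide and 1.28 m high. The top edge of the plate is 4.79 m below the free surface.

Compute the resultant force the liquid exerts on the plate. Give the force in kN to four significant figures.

F ≈ 84.71 kN

γ = ρg = 1260 × 9.81 / 1000 = 12.3606 kN/m³.
The centroid lies 1.28/2 = 0.64 m below the top edge, so the centroid depth is h_c = 4.79 + 0.64 = 5.43 m.
A = 0.986 × 1.28 = 1.26208 m².
Resultant F = γ·h_c·A = 12.3606 × 5.43 × 1.26208 = 84.7084 kN.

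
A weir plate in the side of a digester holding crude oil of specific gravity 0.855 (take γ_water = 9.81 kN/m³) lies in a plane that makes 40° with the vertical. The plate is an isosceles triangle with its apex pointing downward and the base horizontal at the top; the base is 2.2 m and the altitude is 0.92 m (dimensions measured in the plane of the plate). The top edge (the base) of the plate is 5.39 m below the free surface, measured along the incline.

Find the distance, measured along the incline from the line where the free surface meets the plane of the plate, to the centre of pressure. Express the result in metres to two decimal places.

y_p = 5.70 m

γ = 0.855 × 9.81 = 8.38755 kN/m³.
The plate makes 40° with the vertical, i.e. θ = 90° − 40° = 50° to the horizontal. Measuring y along the incline from the free-surface line, vertical depth h = y·sinθ with sinθ = 0.766044.
With the apex down, the centroid sits h/3 = 0.92/3 = 0.306667 m below the base (the top edge), so y_c = 5.39 + 0.306667 = 5.69667 m and h_c = 5.69667 × 0.766044 = 4.3639 m.
A = ½ × 2.2 × 0.92 = 1.012 m².
Resultant F = γ·h_c·A = 8.38755 × 4.3639 × 1.012 = 37.0417 kN.
I_c = b·h³/36 = 2.2 × 0.92³/36 = 0.0475865 m⁴.
Centre of pressure: y_p = y_c + I_c/(y_c·A) = 5.69667 + 0.0475865/(5.69667 × 1.012) = 5.69667 + 0.00825434 = 5.70492 m along the plane.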